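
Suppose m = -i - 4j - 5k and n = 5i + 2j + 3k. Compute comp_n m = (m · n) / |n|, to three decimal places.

-4.542

m · n = (-1)·5 + (-4)·2 + (-5)·3 = -5 - 8 - 15 = -28
|n| = √(25 + 4 + 9) = √38 ≈ 6.1644
comp_n m = -28 / √38 ≈ -4.542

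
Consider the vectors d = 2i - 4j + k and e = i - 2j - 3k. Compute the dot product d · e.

7

d · e = 2·1 + (-4)·(-2) + 1·(-3) = 2 + 8 - 3 = 7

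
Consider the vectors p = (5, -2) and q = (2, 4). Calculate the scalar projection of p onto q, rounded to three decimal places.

0.447

p · q = 5·2 + (-2)·4 = 10 - 8 = 2
|q| = √(4 + 16) = √20 ≈ 4.4721
comp_q p = 2 / √20 ≈ 0.447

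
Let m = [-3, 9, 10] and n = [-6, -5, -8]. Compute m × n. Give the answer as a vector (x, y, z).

(-22, -84, 69)

i: 9·(-8) - 10·(-5) = -72 - (-50) = -22
j: 10·(-6) - (-3)·(-8) = -60 - 24 = -84
k: (-3)·(-5) - 9·(-6) = 15 - (-54) = 69
m × n = (-22, -84, 69)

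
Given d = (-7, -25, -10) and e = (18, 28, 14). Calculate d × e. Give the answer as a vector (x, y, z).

(-70, -82, 254)

i: (-25)·14 - (-10)·28 = -350 - (-280) = -70
j: (-10)·18 - (-7)·14 = -180 - (-98) = -82
k: (-7)·28 - (-25)·18 = -196 - (-450) = 254
d × e = (-70, -82, 254)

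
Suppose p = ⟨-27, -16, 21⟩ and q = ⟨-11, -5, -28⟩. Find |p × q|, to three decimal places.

i: (-16)·(-28) - 21·(-5) = 448 - (-105) = 553
j: 21·(-11) - (-27)·(-28) = -231 - 756 = -987
k: (-27)·(-5) - (-16)·(-11) = 135 - 176 = -41
p × q = (553, -987, -41)
|p × q| = √(553² + (-987)² + (-41)²) = √1281659 ≈ 1132.1038

1132.104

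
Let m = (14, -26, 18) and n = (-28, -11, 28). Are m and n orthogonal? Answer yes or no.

m · n = 14·(-28) + (-26)·(-11) + 18·28 = -392 + 286 + 504 = 398
Nonzero, so the vectors are not orthogonal.

no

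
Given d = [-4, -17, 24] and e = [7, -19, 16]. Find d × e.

(184, 232, 195)

i: (-17)·16 - 24·(-19) = -272 - (-456) = 184
j: 24·7 - (-4)·16 = 168 - (-64) = 232
k: (-4)·(-19) - (-17)·7 = 76 - (-119) = 195
d × e = (184, 232, 195)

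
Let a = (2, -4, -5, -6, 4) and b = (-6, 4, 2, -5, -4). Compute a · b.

a · b = 2·(-6) + (-4)·4 + (-5)·2 + (-6)·(-5) + 4·(-4) = -12 - 16 - 10 + 30 - 16 = -24

-24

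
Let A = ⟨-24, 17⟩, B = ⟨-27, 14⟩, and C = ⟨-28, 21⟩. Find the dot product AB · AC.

AB = B − A = (-3, -3)
AC = C − A = (-4, 4)
AB · AC = (-3)·(-4) + (-3)·4 = 12 - 12 = 0

0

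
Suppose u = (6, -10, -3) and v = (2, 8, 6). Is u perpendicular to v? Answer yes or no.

no

u · v = 6·2 + (-10)·8 + (-3)·6 = 12 - 80 - 18 = -86
Nonzero, so the vectors are not orthogonal.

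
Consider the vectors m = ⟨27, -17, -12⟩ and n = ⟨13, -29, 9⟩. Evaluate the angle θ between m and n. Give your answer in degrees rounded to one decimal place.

49.2

m · n = 27·13 + (-17)·(-29) + (-12)·9 = 351 + 493 - 108 = 736
|m|² = 729 + 289 + 144 = 1162,  |m| = √1162 ≈ 34.088121
|n|² = 169 + 841 + 81 = 1091,  |n| = √1091 ≈ 33.030289
cos θ = 736 / (34.088121 · 33.030289) ≈ 0.65368
θ = arccos(0.65368) ≈ 49.2°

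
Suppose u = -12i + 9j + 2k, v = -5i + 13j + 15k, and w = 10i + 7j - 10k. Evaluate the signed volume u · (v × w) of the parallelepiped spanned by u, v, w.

v × w:
i: 13·(-10) - 15·7 = -130 - 105 = -235
j: 15·10 - (-5)·(-10) = 150 - 50 = 100
k: (-5)·7 - 13·10 = -35 - 130 = -165
v × w = (-235, 100, -165)
u · (v × w) = (-12)·(-235) + 9·100 + 2·(-165) = 2820 + 900 - 330 = 3390

3390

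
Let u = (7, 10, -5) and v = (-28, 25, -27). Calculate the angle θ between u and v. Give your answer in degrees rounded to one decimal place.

u · v = 7·(-28) + 10·25 + (-5)·(-27) = -196 + 250 + 135 = 189
|u|² = 49 + 100 + 25 = 174,  |u| = √174 ≈ 13.190906
|v|² = 784 + 625 + 729 = 2138,  |v| = √2138 ≈ 46.238512
cos θ = 189 / (13.190906 · 46.238512) ≈ 0.30987
θ = arccos(0.30987) ≈ 71.9°

71.9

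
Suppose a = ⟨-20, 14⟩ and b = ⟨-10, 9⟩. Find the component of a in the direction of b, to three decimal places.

a · b = (-20)·(-10) + 14·9 = 200 + 126 = 326
|b| = √(100 + 81) = √181 ≈ 13.4536
comp_b a = 326 / √181 ≈ 24.231

24.231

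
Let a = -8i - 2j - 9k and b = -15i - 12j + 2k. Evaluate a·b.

a · b = (-8)·(-15) + (-2)·(-12) + (-9)·2 = 120 + 24 - 18 = 126

126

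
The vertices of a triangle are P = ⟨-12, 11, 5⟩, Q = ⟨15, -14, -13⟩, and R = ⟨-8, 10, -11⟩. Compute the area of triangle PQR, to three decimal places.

PQ = (27, -25, -18),  PR = (4, -1, -16)
i: (-25)·(-16) - (-18)·(-1) = 400 - 18 = 382
j: (-18)·4 - 27·(-16) = -72 - (-432) = 360
k: 27·(-1) - (-25)·4 = -27 - (-100) = 73
PQ × PR = (382, 360, 73)
|PQ × PR| = √280853 ≈ 529.9557
area = ½ · 529.9557 ≈ 264.978

264.978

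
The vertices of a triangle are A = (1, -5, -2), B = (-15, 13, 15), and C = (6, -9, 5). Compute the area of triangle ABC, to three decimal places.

138.853

AB = (-16, 18, 17),  AC = (5, -4, 7)
i: 18·7 - 17·(-4) = 126 - (-68) = 194
j: 17·5 - (-16)·7 = 85 - (-112) = 197
k: (-16)·(-4) - 18·5 = 64 - 90 = -26
AB × AC = (194, 197, -26)
|AB × AC| = √77121 ≈ 277.7067
area = ½ · 277.7067 ≈ 138.853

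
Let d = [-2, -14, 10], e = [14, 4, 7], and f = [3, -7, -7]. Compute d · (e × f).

e × f:
i: 4·(-7) - 7·(-7) = -28 - (-49) = 21
j: 7·3 - 14·(-7) = 21 - (-98) = 119
k: 14·(-7) - 4·3 = -98 - 12 = -110
e × f = (21, 119, -110)
d · (e × f) = (-2)·21 + (-14)·119 + 10·(-110) = -42 - 1666 - 1100 = -2808

-2808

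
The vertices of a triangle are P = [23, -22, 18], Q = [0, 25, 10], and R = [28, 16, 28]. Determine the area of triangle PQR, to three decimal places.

PQ = (-23, 47, -8),  PR = (5, 38, 10)
i: 47·10 - (-8)·38 = 470 - (-304) = 774
j: (-8)·5 - (-23)·10 = -40 - (-230) = 190
k: (-23)·38 - 47·5 = -874 - 235 = -1109
PQ × PR = (774, 190, -1109)
|PQ × PR| = √1865057 ≈ 1365.6709
area = ½ · 1365.6709 ≈ 682.835

682.835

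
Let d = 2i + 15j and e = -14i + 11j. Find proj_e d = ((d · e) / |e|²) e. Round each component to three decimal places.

(-6.050, 4.754)

d · e = 2·(-14) + 15·11 = -28 + 165 = 137
|e|² = 196 + 121 = 317
proj_e d = (137/317) · (-14, 11) ≈ (-6.050, 4.754)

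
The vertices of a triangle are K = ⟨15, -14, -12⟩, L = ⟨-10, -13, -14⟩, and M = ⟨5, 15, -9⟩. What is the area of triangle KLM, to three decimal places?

KL = (-25, 1, -2),  KM = (-10, 29, 3)
i: 1·3 - (-2)·29 = 3 - (-58) = 61
j: (-2)·(-10) - (-25)·3 = 20 - (-75) = 95
k: (-25)·29 - 1·(-10) = -725 - (-10) = -715
KL × KM = (61, 95, -715)
|KL × KM| = √523971 ≈ 723.8584
area = ½ · 723.8584 ≈ 361.929

361.929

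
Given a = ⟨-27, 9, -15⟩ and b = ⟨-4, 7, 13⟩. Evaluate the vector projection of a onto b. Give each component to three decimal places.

a · b = (-27)·(-4) + 9·7 + (-15)·13 = 108 + 63 - 195 = -24
|b|² = 16 + 49 + 169 = 234
proj_b a = (-24/234) · (-4, 7, 13) ≈ (0.410, -0.718, -1.333)

(0.410, -0.718, -1.333)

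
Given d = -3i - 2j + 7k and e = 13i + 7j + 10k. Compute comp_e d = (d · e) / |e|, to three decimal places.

0.953

d · e = (-3)·13 + (-2)·7 + 7·10 = -39 - 14 + 70 = 17
|e| = √(169 + 49 + 100) = √318 ≈ 17.8326
comp_e d = 17 / √318 ≈ 0.953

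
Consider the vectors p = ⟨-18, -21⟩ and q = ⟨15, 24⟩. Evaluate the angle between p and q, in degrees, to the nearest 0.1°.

p · q = (-18)·15 + (-21)·24 = -270 - 504 = -774
|p|² = 324 + 441 = 765,  |p| = √765 ≈ 27.658633
|q|² = 225 + 576 = 801,  |q| = √801 ≈ 28.301943
cos θ = -774 / (27.658633 · 28.301943) ≈ -0.98877
θ = arccos(-0.98877) ≈ 171.4°

171.4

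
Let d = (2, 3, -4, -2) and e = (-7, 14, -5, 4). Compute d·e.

40

d · e = 2·(-7) + 3·14 + (-4)·(-5) + (-2)·4 = -14 + 42 + 20 - 8 = 40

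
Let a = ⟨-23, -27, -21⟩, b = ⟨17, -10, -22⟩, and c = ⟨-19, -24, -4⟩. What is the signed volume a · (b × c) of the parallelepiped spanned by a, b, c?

b × c:
i: (-10)·(-4) - (-22)·(-24) = 40 - 528 = -488
j: (-22)·(-19) - 17·(-4) = 418 - (-68) = 486
k: 17·(-24) - (-10)·(-19) = -408 - 190 = -598
b × c = (-488, 486, -598)
a · (b × c) = (-23)·(-488) + (-27)·486 + (-21)·(-598) = 11224 - 13122 + 12558 = 10660

10660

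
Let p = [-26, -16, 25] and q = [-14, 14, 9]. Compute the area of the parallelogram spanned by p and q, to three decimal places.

i: (-16)·9 - 25·14 = -144 - 350 = -494
j: 25·(-14) - (-26)·9 = -350 - (-234) = -116
k: (-26)·14 - (-16)·(-14) = -364 - 224 = -588
p × q = (-494, -116, -588)
|p × q| = √((-494)² + (-116)² + (-588)²) = √603236 ≈ 776.6827

776.683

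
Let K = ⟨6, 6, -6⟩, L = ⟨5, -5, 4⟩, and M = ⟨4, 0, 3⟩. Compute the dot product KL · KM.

158

KL = L − K = (-1, -11, 10)
KM = M − K = (-2, -6, 9)
KL · KM = (-1)·(-2) + (-11)·(-6) + 10·9 = 2 + 66 + 90 = 158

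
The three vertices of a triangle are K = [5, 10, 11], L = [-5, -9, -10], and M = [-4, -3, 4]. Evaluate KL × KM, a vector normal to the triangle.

KL = (-10, -19, -21)
KM = (-9, -13, -7)
i: (-19)·(-7) - (-21)·(-13) = 133 - 273 = -140
j: (-21)·(-9) - (-10)·(-7) = 189 - 70 = 119
k: (-10)·(-13) - (-19)·(-9) = 130 - 171 = -41
KL × KM = (-140, 119, -41)

(-140, 119, -41)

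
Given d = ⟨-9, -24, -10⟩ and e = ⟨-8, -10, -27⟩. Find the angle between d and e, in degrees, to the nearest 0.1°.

d · e = (-9)·(-8) + (-24)·(-10) + (-10)·(-27) = 72 + 240 + 270 = 582
|d|² = 81 + 576 + 100 = 757,  |d| = √757 ≈ 27.513633
|e|² = 64 + 100 + 729 = 893,  |e| = √893 ≈ 29.883106
cos θ = 582 / (27.513633 · 29.883106) ≈ 0.70786
θ = arccos(0.70786) ≈ 44.9°

44.9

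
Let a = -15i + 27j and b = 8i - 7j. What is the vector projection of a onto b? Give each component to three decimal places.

(-21.876, 19.142)

a · b = (-15)·8 + 27·(-7) = -120 - 189 = -309
|b|² = 64 + 49 = 113
proj_b a = (-309/113) · (8, -7) ≈ (-21.876, 19.142)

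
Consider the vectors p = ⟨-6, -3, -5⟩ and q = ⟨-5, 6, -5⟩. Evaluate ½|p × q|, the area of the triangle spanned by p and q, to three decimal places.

34.099

i: (-3)·(-5) - (-5)·6 = 15 - (-30) = 45
j: (-5)·(-5) - (-6)·(-5) = 25 - 30 = -5
k: (-6)·6 - (-3)·(-5) = -36 - 15 = -51
p × q = (45, -5, -51)
|p × q| = √(45² + (-5)² + (-51)²) = √4651 ≈ 68.1982
area = ½ · 68.1982 ≈ 34.099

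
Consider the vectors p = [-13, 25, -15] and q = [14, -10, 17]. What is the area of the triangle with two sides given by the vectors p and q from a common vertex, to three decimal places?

176.172

i: 25·17 - (-15)·(-10) = 425 - 150 = 275
j: (-15)·14 - (-13)·17 = -210 - (-221) = 11
k: (-13)·(-10) - 25·14 = 130 - 350 = -220
p × q = (275, 11, -220)
|p × q| = √(275² + 11² + (-220)²) = √124146 ≈ 352.3436
area = ½ · 352.3436 ≈ 176.172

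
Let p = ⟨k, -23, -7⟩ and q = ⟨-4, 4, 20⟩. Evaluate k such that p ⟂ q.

p · q = k·(-4) + (-23)·4 + (-7)·20 = -232 - 4k
Set equal to 0: -4k = 232, so k = -58.

-58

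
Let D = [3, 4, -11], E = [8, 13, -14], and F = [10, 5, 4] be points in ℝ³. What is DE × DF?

DE = (5, 9, -3)
DF = (7, 1, 15)
i: 9·15 - (-3)·1 = 135 - (-3) = 138
j: (-3)·7 - 5·15 = -21 - 75 = -96
k: 5·1 - 9·7 = 5 - 63 = -58
DE × DF = (138, -96, -58)

(138, -96, -58)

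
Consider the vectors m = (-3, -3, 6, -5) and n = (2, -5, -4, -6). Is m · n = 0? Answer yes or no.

m · n = (-3)·2 + (-3)·(-5) + 6·(-4) + (-5)·(-6) = -6 + 15 - 24 + 30 = 15
Nonzero, so the vectors are not orthogonal.

no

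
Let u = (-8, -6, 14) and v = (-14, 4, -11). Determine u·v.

-66

u · v = (-8)·(-14) + (-6)·4 + 14·(-11) = 112 - 24 - 154 = -66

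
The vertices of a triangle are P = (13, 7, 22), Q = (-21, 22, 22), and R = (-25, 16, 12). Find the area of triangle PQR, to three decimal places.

227.923

PQ = (-34, 15, 0),  PR = (-38, 9, -10)
i: 15·(-10) - 0·9 = -150 - 0 = -150
j: 0·(-38) - (-34)·(-10) = 0 - 340 = -340
k: (-34)·9 - 15·(-38) = -306 - (-570) = 264
PQ × PR = (-150, -340, 264)
|PQ × PR| = √207796 ≈ 455.8465
area = ½ · 455.8465 ≈ 227.923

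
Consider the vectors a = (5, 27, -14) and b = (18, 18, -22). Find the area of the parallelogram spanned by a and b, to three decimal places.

542.166

i: 27·(-22) - (-14)·18 = -594 - (-252) = -342
j: (-14)·18 - 5·(-22) = -252 - (-110) = -142
k: 5·18 - 27·18 = 90 - 486 = -396
a × b = (-342, -142, -396)
|a × b| = √((-342)² + (-142)² + (-396)²) = √293944 ≈ 542.1660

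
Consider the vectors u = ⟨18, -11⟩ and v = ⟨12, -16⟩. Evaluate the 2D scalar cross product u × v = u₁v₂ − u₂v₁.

-156

18·(-16) - (-11)·12 = -288 - (-132) = -156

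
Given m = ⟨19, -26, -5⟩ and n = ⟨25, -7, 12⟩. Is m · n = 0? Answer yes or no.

m · n = 19·25 + (-26)·(-7) + (-5)·12 = 475 + 182 - 60 = 597
Nonzero, so the vectors are not orthogonal.

no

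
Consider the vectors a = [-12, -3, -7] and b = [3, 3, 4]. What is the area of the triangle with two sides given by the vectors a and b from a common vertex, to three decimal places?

19.615

i: (-3)·4 - (-7)·3 = -12 - (-21) = 9
j: (-7)·3 - (-12)·4 = -21 - (-48) = 27
k: (-12)·3 - (-3)·3 = -36 - (-9) = -27
a × b = (9, 27, -27)
|a × b| = √(9² + 27² + (-27)²) = √1539 ≈ 39.2301
area = ½ · 39.2301 ≈ 19.615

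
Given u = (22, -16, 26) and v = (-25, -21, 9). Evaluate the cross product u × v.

i: (-16)·9 - 26·(-21) = -144 - (-546) = 402
j: 26·(-25) - 22·9 = -650 - 198 = -848
k: 22·(-21) - (-16)·(-25) = -462 - 400 = -862
u × v = (402, -848, -862)

(402, -848, -862)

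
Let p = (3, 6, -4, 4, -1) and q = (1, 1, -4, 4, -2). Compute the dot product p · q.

p · q = 3·1 + 6·1 + (-4)·(-4) + 4·4 + (-1)·(-2) = 3 + 6 + 16 + 16 + 2 = 43

43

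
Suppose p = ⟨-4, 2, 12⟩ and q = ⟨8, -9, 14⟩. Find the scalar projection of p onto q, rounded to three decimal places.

6.390

p · q = (-4)·8 + 2·(-9) + 12·14 = -32 - 18 + 168 = 118
|q| = √(64 + 81 + 196) = √341 ≈ 18.4662
comp_q p = 118 / √341 ≈ 6.390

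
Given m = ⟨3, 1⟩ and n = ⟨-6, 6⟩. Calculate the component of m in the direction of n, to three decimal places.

-1.414

m · n = 3·(-6) + 1·6 = -18 + 6 = -12
|n| = √(36 + 36) = √72 ≈ 8.4853
comp_n m = -12 / √72 ≈ -1.414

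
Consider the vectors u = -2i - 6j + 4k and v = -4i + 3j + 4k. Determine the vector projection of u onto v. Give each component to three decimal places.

u · v = (-2)·(-4) + (-6)·3 + 4·4 = 8 - 18 + 16 = 6
|v|² = 16 + 9 + 16 = 41
proj_v u = (6/41) · (-4, 3, 4) ≈ (-0.585, 0.439, 0.585)

(-0.585, 0.439, 0.585)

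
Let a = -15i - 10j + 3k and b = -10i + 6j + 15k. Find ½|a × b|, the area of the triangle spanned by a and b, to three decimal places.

i: (-10)·15 - 3·6 = -150 - 18 = -168
j: 3·(-10) - (-15)·15 = -30 - (-225) = 195
k: (-15)·6 - (-10)·(-10) = -90 - 100 = -190
a × b = (-168, 195, -190)
|a × b| = √((-168)² + 195² + (-190)²) = √102349 ≈ 319.9203
area = ½ · 319.9203 ≈ 159.960

159.960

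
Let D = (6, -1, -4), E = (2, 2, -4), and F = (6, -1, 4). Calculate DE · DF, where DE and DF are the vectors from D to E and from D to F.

DE = E − D = (-4, 3, 0)
DF = F − D = (0, 0, 8)
DE · DF = (-4)·0 + 3·0 + 0·8 = 0 + 0 + 0 = 0

0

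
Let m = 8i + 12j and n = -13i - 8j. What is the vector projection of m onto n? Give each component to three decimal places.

m · n = 8·(-13) + 12·(-8) = -104 - 96 = -200
|n|² = 169 + 64 = 233
proj_n m = (-200/233) · (-13, -8) ≈ (11.159, 6.867)

(11.159, 6.867)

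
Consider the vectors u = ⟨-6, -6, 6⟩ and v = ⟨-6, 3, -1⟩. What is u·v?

12

u · v = (-6)·(-6) + (-6)·3 + 6·(-1) = 36 - 18 - 6 = 12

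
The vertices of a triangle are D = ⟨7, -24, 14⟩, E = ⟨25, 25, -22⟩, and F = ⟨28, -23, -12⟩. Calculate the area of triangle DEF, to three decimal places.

812.051

DE = (18, 49, -36),  DF = (21, 1, -26)
i: 49·(-26) - (-36)·1 = -1274 - (-36) = -1238
j: (-36)·21 - 18·(-26) = -756 - (-468) = -288
k: 18·1 - 49·21 = 18 - 1029 = -1011
DE × DF = (-1238, -288, -1011)
|DE × DF| = √2637709 ≈ 1624.1025
area = ½ · 1624.1025 ≈ 812.051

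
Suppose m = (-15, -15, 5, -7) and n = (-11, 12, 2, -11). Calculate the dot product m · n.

m · n = (-15)·(-11) + (-15)·12 + 5·2 + (-7)·(-11) = 165 - 180 + 10 + 77 = 72

72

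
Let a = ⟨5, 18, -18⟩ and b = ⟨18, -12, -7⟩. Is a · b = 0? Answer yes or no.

a · b = 5·18 + 18·(-12) + (-18)·(-7) = 90 - 216 + 126 = 0
Zero, so the vectors are orthogonal.

yes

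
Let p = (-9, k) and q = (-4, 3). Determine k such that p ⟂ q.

p · q = (-9)·(-4) + k·3 = 36 + 3k
Set equal to 0: 3k = -36, so k = -12.

-12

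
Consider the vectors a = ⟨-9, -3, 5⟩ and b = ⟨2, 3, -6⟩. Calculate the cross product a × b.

i: (-3)·(-6) - 5·3 = 18 - 15 = 3
j: 5·2 - (-9)·(-6) = 10 - 54 = -44
k: (-9)·3 - (-3)·2 = -27 - (-6) = -21
a × b = (3, -44, -21)

(3, -44, -21)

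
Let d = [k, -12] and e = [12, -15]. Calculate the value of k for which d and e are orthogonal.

d · e = k·12 + (-12)·(-15) = 180 + 12k
Set equal to 0: 12k = -180, so k = -15.

-15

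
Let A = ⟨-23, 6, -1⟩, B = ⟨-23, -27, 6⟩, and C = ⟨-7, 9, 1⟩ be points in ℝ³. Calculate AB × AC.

(-87, 112, 528)

AB = (0, -33, 7)
AC = (16, 3, 2)
i: (-33)·2 - 7·3 = -66 - 21 = -87
j: 7·16 - 0·2 = 112 - 0 = 112
k: 0·3 - (-33)·16 = 0 - (-528) = 528
AB × AC = (-87, 112, 528)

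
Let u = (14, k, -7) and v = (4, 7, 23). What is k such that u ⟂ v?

15

u · v = 14·4 + k·7 + (-7)·23 = -105 + 7k
Set equal to 0: 7k = 105, so k = 15.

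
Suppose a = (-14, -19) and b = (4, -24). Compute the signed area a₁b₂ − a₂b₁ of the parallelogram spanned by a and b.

(-14)·(-24) - (-19)·4 = 336 - (-76) = 412

412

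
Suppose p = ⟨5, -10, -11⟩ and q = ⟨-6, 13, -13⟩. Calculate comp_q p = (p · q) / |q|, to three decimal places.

p · q = 5·(-6) + (-10)·13 + (-11)·(-13) = -30 - 130 + 143 = -17
|q| = √(36 + 169 + 169) = √374 ≈ 19.3391
comp_q p = -17 / √374 ≈ -0.879

-0.879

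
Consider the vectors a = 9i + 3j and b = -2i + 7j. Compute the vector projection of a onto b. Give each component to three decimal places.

(-0.113, 0.396)

a · b = 9·(-2) + 3·7 = -18 + 21 = 3
|b|² = 4 + 49 = 53
proj_b a = (3/53) · (-2, 7) ≈ (-0.113, 0.396)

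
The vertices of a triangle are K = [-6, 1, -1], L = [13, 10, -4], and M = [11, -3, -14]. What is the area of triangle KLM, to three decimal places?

KL = (19, 9, -3),  KM = (17, -4, -13)
i: 9·(-13) - (-3)·(-4) = -117 - 12 = -129
j: (-3)·17 - 19·(-13) = -51 - (-247) = 196
k: 19·(-4) - 9·17 = -76 - 153 = -229
KL × KM = (-129, 196, -229)
|KL × KM| = √107498 ≈ 327.8689
area = ½ · 327.8689 ≈ 163.934

163.934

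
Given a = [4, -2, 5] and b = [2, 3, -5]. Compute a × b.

i: (-2)·(-5) - 5·3 = 10 - 15 = -5
j: 5·2 - 4·(-5) = 10 - (-20) = 30
k: 4·3 - (-2)·2 = 12 - (-4) = 16
a × b = (-5, 30, 16)

(-5, 30, 16)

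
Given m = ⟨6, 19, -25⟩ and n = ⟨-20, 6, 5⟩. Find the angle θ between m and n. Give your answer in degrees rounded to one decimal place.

m · n = 6·(-20) + 19·6 + (-25)·5 = -120 + 114 - 125 = -131
|m|² = 36 + 361 + 625 = 1022,  |m| = √1022 ≈ 31.968735
|n|² = 400 + 36 + 25 = 461,  |n| = √461 ≈ 21.470911
cos θ = -131 / (31.968735 · 21.470911) ≈ -0.19085
θ = arccos(-0.19085) ≈ 101.0°

101.0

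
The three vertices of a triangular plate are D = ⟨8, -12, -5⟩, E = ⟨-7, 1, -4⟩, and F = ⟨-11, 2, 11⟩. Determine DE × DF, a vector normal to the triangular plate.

DE = (-15, 13, 1)
DF = (-19, 14, 16)
i: 13·16 - 1·14 = 208 - 14 = 194
j: 1·(-19) - (-15)·16 = -19 - (-240) = 221
k: (-15)·14 - 13·(-19) = -210 - (-247) = 37
DE × DF = (194, 221, 37)

(194, 221, 37)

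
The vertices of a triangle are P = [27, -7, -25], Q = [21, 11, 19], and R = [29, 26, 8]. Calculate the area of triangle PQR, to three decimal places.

PQ = (-6, 18, 44),  PR = (2, 33, 33)
i: 18·33 - 44·33 = 594 - 1452 = -858
j: 44·2 - (-6)·33 = 88 - (-198) = 286
k: (-6)·33 - 18·2 = -198 - 36 = -234
PQ × PR = (-858, 286, -234)
|PQ × PR| = √872716 ≈ 934.1927
area = ½ · 934.1927 ≈ 467.096

467.096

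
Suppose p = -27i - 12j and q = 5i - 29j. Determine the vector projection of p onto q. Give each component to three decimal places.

p · q = (-27)·5 + (-12)·(-29) = -135 + 348 = 213
|q|² = 25 + 841 = 866
proj_q p = (213/866) · (5, -29) ≈ (1.230, -7.133)

(1.230, -7.133)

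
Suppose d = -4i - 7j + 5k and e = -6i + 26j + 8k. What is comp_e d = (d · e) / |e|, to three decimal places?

-4.236

d · e = (-4)·(-6) + (-7)·26 + 5·8 = 24 - 182 + 40 = -118
|e| = √(36 + 676 + 64) = √776 ≈ 27.8568
comp_e d = -118 / √776 ≈ -4.236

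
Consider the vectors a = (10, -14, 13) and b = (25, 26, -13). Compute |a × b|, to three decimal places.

776.828

i: (-14)·(-13) - 13·26 = 182 - 338 = -156
j: 13·25 - 10·(-13) = 325 - (-130) = 455
k: 10·26 - (-14)·25 = 260 - (-350) = 610
a × b = (-156, 455, 610)
|a × b| = √((-156)² + 455² + 610²) = √603461 ≈ 776.8275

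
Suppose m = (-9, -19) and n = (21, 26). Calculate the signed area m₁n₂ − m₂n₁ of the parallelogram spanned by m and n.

165

(-9)·26 - (-19)·21 = -234 - (-399) = 165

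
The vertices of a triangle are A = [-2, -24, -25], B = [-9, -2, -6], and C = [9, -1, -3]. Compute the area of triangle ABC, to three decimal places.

AB = (-7, 22, 19),  AC = (11, 23, 22)
i: 22·22 - 19·23 = 484 - 437 = 47
j: 19·11 - (-7)·22 = 209 - (-154) = 363
k: (-7)·23 - 22·11 = -161 - 242 = -403
AB × AC = (47, 363, -403)
|AB × AC| = √296387 ≈ 544.4144
area = ½ · 544.4144 ≈ 272.207

272.207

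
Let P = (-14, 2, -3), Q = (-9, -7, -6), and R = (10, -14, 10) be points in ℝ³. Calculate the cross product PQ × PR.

PQ = (5, -9, -3)
PR = (24, -16, 13)
i: (-9)·13 - (-3)·(-16) = -117 - 48 = -165
j: (-3)·24 - 5·13 = -72 - 65 = -137
k: 5·(-16) - (-9)·24 = -80 - (-216) = 136
PQ × PR = (-165, -137, 136)

(-165, -137, 136)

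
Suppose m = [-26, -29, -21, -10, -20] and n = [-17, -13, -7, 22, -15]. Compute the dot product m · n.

m · n = (-26)·(-17) + (-29)·(-13) + (-21)·(-7) + (-10)·22 + (-20)·(-15) = 442 + 377 + 147 - 220 + 300 = 1046

1046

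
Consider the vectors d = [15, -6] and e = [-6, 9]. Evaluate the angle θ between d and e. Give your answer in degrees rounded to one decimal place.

145.5

d · e = 15·(-6) + (-6)·9 = -90 - 54 = -144
|d|² = 225 + 36 = 261,  |d| = √261 ≈ 16.155494
|e|² = 36 + 81 = 117,  |e| = √117 ≈ 10.816654
cos θ = -144 / (16.155494 · 10.816654) ≈ -0.82404
θ = arccos(-0.82404) ≈ 145.5°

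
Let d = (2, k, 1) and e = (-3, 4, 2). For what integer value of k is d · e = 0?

d · e = 2·(-3) + k·4 + 1·2 = -4 + 4k
Set equal to 0: 4k = 4, so k = 1.

1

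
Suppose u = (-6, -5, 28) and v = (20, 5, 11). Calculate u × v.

i: (-5)·11 - 28·5 = -55 - 140 = -195
j: 28·20 - (-6)·11 = 560 - (-66) = 626
k: (-6)·5 - (-5)·20 = -30 - (-100) = 70
u × v = (-195, 626, 70)

(-195, 626, 70)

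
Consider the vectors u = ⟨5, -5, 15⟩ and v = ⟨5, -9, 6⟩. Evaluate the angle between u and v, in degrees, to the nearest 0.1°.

35.9

u · v = 5·5 + (-5)·(-9) + 15·6 = 25 + 45 + 90 = 160
|u|² = 25 + 25 + 225 = 275,  |u| = √275 ≈ 16.583124
|v|² = 25 + 81 + 36 = 142,  |v| = √142 ≈ 11.916375
cos θ = 160 / (16.583124 · 11.916375) ≈ 0.80967
θ = arccos(0.80967) ≈ 35.9°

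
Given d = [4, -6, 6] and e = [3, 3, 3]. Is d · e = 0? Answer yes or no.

d · e = 4·3 + (-6)·3 + 6·3 = 12 - 18 + 18 = 12
Nonzero, so the vectors are not orthogonal.

no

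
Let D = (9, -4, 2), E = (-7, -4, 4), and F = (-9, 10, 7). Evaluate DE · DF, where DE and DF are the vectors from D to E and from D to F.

DE = E − D = (-16, 0, 2)
DF = F − D = (-18, 14, 5)
DE · DF = (-16)·(-18) + 0·14 + 2·5 = 288 + 0 + 10 = 298

298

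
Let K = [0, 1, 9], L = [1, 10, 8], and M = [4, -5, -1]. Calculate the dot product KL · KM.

-40

KL = L − K = (1, 9, -1)
KM = M − K = (4, -6, -10)
KL · KM = 1·4 + 9·(-6) + (-1)·(-10) = 4 - 54 + 10 = -40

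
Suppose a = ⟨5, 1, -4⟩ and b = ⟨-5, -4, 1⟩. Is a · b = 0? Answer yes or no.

no

a · b = 5·(-5) + 1·(-4) + (-4)·1 = -25 - 4 - 4 = -33
Nonzero, so the vectors are not orthogonal.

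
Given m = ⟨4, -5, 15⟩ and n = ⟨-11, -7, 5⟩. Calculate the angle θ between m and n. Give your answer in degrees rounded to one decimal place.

m · n = 4·(-11) + (-5)·(-7) + 15·5 = -44 + 35 + 75 = 66
|m|² = 16 + 25 + 225 = 266,  |m| = √266 ≈ 16.309506
|n|² = 121 + 49 + 25 = 195,  |n| = √195 ≈ 13.964240
cos θ = 66 / (16.309506 · 13.964240) ≈ 0.28979
θ = arccos(0.28979) ≈ 73.2°

73.2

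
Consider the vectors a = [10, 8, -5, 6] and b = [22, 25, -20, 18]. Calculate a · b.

628

a · b = 10·22 + 8·25 + (-5)·(-20) + 6·18 = 220 + 200 + 100 + 108 = 628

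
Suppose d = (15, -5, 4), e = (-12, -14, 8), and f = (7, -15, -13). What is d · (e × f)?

e × f:
i: (-14)·(-13) - 8·(-15) = 182 - (-120) = 302
j: 8·7 - (-12)·(-13) = 56 - 156 = -100
k: (-12)·(-15) - (-14)·7 = 180 - (-98) = 278
e × f = (302, -100, 278)
d · (e × f) = 15·302 + (-5)·(-100) + 4·278 = 4530 + 500 + 1112 = 6142

6142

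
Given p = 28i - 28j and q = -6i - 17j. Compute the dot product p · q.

308

p · q = 28·(-6) + (-28)·(-17) = -168 + 476 = 308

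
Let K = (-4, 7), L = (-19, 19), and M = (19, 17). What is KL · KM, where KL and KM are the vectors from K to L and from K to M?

-225

KL = L − K = (-15, 12)
KM = M − K = (23, 10)
KL · KM = (-15)·23 + 12·10 = -345 + 120 = -225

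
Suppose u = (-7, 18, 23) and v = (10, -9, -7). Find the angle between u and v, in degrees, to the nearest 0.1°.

u · v = (-7)·10 + 18·(-9) + 23·(-7) = -70 - 162 - 161 = -393
|u|² = 49 + 324 + 529 = 902,  |u| = √902 ≈ 30.033315
|v|² = 100 + 81 + 49 = 230,  |v| = √230 ≈ 15.165751
cos θ = -393 / (30.033315 · 15.165751) ≈ -0.86283
θ = arccos(-0.86283) ≈ 149.6°

149.6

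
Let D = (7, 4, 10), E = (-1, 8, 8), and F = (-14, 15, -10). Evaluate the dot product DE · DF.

DE = E − D = (-8, 4, -2)
DF = F − D = (-21, 11, -20)
DE · DF = (-8)·(-21) + 4·11 + (-2)·(-20) = 168 + 44 + 40 = 252

252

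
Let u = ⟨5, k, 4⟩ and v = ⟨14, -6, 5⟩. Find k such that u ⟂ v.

u · v = 5·14 + k·(-6) + 4·5 = 90 - 6k
Set equal to 0: -6k = -90, so k = 15.

15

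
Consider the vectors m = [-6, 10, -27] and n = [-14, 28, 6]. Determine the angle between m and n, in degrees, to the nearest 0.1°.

77.6

m · n = (-6)·(-14) + 10·28 + (-27)·6 = 84 + 280 - 162 = 202
|m|² = 36 + 100 + 729 = 865,  |m| = √865 ≈ 29.410882
|n|² = 196 + 784 + 36 = 1016,  |n| = √1016 ≈ 31.874755
cos θ = 202 / (29.410882 · 31.874755) ≈ 0.21547
θ = arccos(0.21547) ≈ 77.6°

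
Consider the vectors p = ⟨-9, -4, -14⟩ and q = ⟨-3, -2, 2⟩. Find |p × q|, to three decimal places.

70.228

i: (-4)·2 - (-14)·(-2) = -8 - 28 = -36
j: (-14)·(-3) - (-9)·2 = 42 - (-18) = 60
k: (-9)·(-2) - (-4)·(-3) = 18 - 12 = 6
p × q = (-36, 60, 6)
|p × q| = √((-36)² + 60² + 6²) = √4932 ≈ 70.2282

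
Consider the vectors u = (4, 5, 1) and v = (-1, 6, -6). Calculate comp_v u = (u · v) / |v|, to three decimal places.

2.341

u · v = 4·(-1) + 5·6 + 1·(-6) = -4 + 30 - 6 = 20
|v| = √(1 + 36 + 36) = √73 ≈ 8.5440
comp_v u = 20 / √73 ≈ 2.341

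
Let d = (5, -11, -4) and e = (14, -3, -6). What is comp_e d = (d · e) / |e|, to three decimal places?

8.181

d · e = 5·14 + (-11)·(-3) + (-4)·(-6) = 70 + 33 + 24 = 127
|e| = √(196 + 9 + 36) = √241 ≈ 15.5242
comp_e d = 127 / √241 ≈ 8.181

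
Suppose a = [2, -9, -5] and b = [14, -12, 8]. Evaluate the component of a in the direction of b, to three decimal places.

4.776

a · b = 2·14 + (-9)·(-12) + (-5)·8 = 28 + 108 - 40 = 96
|b| = √(196 + 144 + 64) = √404 ≈ 20.0998
comp_b a = 96 / √404 ≈ 4.776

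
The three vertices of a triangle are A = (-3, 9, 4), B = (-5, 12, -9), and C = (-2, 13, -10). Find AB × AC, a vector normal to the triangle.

(10, -41, -11)

AB = (-2, 3, -13)
AC = (1, 4, -14)
i: 3·(-14) - (-13)·4 = -42 - (-52) = 10
j: (-13)·1 - (-2)·(-14) = -13 - 28 = -41
k: (-2)·4 - 3·1 = -8 - 3 = -11
AB × AC = (10, -41, -11)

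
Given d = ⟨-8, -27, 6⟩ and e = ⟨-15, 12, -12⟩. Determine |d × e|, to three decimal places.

i: (-27)·(-12) - 6·12 = 324 - 72 = 252
j: 6·(-15) - (-8)·(-12) = -90 - 96 = -186
k: (-8)·12 - (-27)·(-15) = -96 - 405 = -501
d × e = (252, -186, -501)
|d × e| = √(252² + (-186)² + (-501)²) = √349101 ≈ 590.8477

590.848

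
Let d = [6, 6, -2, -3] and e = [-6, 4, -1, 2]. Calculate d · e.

d · e = 6·(-6) + 6·4 + (-2)·(-1) + (-3)·2 = -36 + 24 + 2 - 6 = -16

-16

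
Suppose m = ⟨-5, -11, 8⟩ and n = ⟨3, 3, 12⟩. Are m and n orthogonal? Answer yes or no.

no

m · n = (-5)·3 + (-11)·3 + 8·12 = -15 - 33 + 96 = 48
Nonzero, so the vectors are not orthogonal.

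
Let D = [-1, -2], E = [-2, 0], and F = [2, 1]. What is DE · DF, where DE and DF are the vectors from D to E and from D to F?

DE = E − D = (-1, 2)
DF = F − D = (3, 3)
DE · DF = (-1)·3 + 2·3 = -3 + 6 = 3

3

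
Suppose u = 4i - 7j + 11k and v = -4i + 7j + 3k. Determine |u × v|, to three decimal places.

i: (-7)·3 - 11·7 = -21 - 77 = -98
j: 11·(-4) - 4·3 = -44 - 12 = -56
k: 4·7 - (-7)·(-4) = 28 - 28 = 0
u × v = (-98, -56, 0)
|u × v| = √((-98)² + (-56)² + 0²) = √12740 ≈ 112.8716

112.872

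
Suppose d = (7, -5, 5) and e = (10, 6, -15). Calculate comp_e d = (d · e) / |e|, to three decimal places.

d · e = 7·10 + (-5)·6 + 5·(-15) = 70 - 30 - 75 = -35
|e| = √(100 + 36 + 225) = √361 ≈ 19.0000
comp_e d = -35 / √361 ≈ -1.842

-1.842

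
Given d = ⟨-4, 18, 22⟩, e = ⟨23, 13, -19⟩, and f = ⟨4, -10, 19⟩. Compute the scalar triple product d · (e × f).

-15666

e × f:
i: 13·19 - (-19)·(-10) = 247 - 190 = 57
j: (-19)·4 - 23·19 = -76 - 437 = -513
k: 23·(-10) - 13·4 = -230 - 52 = -282
e × f = (57, -513, -282)
d · (e × f) = (-4)·57 + 18·(-513) + 22·(-282) = -228 - 9234 - 6204 = -15666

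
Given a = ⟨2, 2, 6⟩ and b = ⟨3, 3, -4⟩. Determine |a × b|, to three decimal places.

i: 2·(-4) - 6·3 = -8 - 18 = -26
j: 6·3 - 2·(-4) = 18 - (-8) = 26
k: 2·3 - 2·3 = 6 - 6 = 0
a × b = (-26, 26, 0)
|a × b| = √((-26)² + 26² + 0²) = √1352 ≈ 36.7696

36.770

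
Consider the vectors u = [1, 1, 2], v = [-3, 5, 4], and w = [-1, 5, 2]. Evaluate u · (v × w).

-28

v × w:
i: 5·2 - 4·5 = 10 - 20 = -10
j: 4·(-1) - (-3)·2 = -4 - (-6) = 2
k: (-3)·5 - 5·(-1) = -15 - (-5) = -10
v × w = (-10, 2, -10)
u · (v × w) = 1·(-10) + 1·2 + 2·(-10) = -10 + 2 - 20 = -28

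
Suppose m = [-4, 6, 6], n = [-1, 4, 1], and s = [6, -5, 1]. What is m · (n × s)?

n × s:
i: 4·1 - 1·(-5) = 4 - (-5) = 9
j: 1·6 - (-1)·1 = 6 - (-1) = 7
k: (-1)·(-5) - 4·6 = 5 - 24 = -19
n × s = (9, 7, -19)
m · (n × s) = (-4)·9 + 6·7 + 6·(-19) = -36 + 42 - 114 = -108

-108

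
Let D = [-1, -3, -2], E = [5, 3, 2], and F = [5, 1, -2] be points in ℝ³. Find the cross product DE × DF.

(-16, 24, -12)

DE = (6, 6, 4)
DF = (6, 4, 0)
i: 6·0 - 4·4 = 0 - 16 = -16
j: 4·6 - 6·0 = 24 - 0 = 24
k: 6·4 - 6·6 = 24 - 36 = -12
DE × DF = (-16, 24, -12)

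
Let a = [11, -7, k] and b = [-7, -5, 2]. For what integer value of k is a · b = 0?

a · b = 11·(-7) + (-7)·(-5) + k·2 = -42 + 2k
Set equal to 0: 2k = 42, so k = 21.

21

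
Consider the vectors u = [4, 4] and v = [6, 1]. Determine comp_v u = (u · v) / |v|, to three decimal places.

4.603

u · v = 4·6 + 4·1 = 24 + 4 = 28
|v| = √(36 + 1) = √37 ≈ 6.0828
comp_v u = 28 / √37 ≈ 4.603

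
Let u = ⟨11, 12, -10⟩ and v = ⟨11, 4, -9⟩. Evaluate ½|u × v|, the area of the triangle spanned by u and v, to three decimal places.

55.877

i: 12·(-9) - (-10)·4 = -108 - (-40) = -68
j: (-10)·11 - 11·(-9) = -110 - (-99) = -11
k: 11·4 - 12·11 = 44 - 132 = -88
u × v = (-68, -11, -88)
|u × v| = √((-68)² + (-11)² + (-88)²) = √12489 ≈ 111.7542
area = ½ · 111.7542 ≈ 55.877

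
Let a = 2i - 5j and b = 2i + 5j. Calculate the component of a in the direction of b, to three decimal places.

-3.900

a · b = 2·2 + (-5)·5 = 4 - 25 = -21
|b| = √(4 + 25) = √29 ≈ 5.3852
comp_b a = -21 / √29 ≈ -3.900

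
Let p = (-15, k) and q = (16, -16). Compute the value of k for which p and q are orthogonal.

p · q = (-15)·16 + k·(-16) = -240 - 16k
Set equal to 0: -16k = 240, so k = -15.

-15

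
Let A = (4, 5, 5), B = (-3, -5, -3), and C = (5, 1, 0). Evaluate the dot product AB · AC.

AB = B − A = (-7, -10, -8)
AC = C − A = (1, -4, -5)
AB · AC = (-7)·1 + (-10)·(-4) + (-8)·(-5) = -7 + 40 + 40 = 73

73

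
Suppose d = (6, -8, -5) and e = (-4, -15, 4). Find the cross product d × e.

(-107, -4, -122)

i: (-8)·4 - (-5)·(-15) = -32 - 75 = -107
j: (-5)·(-4) - 6·4 = 20 - 24 = -4
k: 6·(-15) - (-8)·(-4) = -90 - 32 = -122
d × e = (-107, -4, -122)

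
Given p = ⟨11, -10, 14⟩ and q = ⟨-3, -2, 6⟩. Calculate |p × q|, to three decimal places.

124.064

i: (-10)·6 - 14·(-2) = -60 - (-28) = -32
j: 14·(-3) - 11·6 = -42 - 66 = -108
k: 11·(-2) - (-10)·(-3) = -22 - 30 = -52
p × q = (-32, -108, -52)
|p × q| = √((-32)² + (-108)² + (-52)²) = √15392 ≈ 124.0645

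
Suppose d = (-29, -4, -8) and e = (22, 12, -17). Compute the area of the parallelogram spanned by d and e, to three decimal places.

736.245

i: (-4)·(-17) - (-8)·12 = 68 - (-96) = 164
j: (-8)·22 - (-29)·(-17) = -176 - 493 = -669
k: (-29)·12 - (-4)·22 = -348 - (-88) = -260
d × e = (164, -669, -260)
|d × e| = √(164² + (-669)² + (-260)²) = √542057 ≈ 736.2452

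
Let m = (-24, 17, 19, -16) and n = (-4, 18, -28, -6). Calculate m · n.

m · n = (-24)·(-4) + 17·18 + 19·(-28) + (-16)·(-6) = 96 + 306 - 532 + 96 = -34

-34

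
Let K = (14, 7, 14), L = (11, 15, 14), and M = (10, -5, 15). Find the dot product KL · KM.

KL = L − K = (-3, 8, 0)
KM = M − K = (-4, -12, 1)
KL · KM = (-3)·(-4) + 8·(-12) + 0·1 = 12 - 96 + 0 = -84

-84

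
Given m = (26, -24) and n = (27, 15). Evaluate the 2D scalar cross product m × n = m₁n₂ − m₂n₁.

26·15 - (-24)·27 = 390 - (-648) = 1038

1038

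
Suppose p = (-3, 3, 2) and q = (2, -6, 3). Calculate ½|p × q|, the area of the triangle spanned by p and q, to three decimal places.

13.730

i: 3·3 - 2·(-6) = 9 - (-12) = 21
j: 2·2 - (-3)·3 = 4 - (-9) = 13
k: (-3)·(-6) - 3·2 = 18 - 6 = 12
p × q = (21, 13, 12)
|p × q| = √(21² + 13² + 12²) = √754 ≈ 27.4591
area = ½ · 27.4591 ≈ 13.730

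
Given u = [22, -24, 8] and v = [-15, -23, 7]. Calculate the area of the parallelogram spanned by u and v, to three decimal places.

908.454

i: (-24)·7 - 8·(-23) = -168 - (-184) = 16
j: 8·(-15) - 22·7 = -120 - 154 = -274
k: 22·(-23) - (-24)·(-15) = -506 - 360 = -866
u × v = (16, -274, -866)
|u × v| = √(16² + (-274)² + (-866)²) = √825288 ≈ 908.4536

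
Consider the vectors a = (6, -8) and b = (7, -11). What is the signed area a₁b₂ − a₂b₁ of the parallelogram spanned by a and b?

6·(-11) - (-8)·7 = -66 - (-56) = -10

-10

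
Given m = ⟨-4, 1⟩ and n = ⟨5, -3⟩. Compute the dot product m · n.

-23

m · n = (-4)·5 + 1·(-3) = -20 - 3 = -23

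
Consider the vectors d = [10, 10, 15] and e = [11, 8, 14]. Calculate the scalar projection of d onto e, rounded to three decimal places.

20.493

d · e = 10·11 + 10·8 + 15·14 = 110 + 80 + 210 = 400
|e| = √(121 + 64 + 196) = √381 ≈ 19.5192
comp_e d = 400 / √381 ≈ 20.493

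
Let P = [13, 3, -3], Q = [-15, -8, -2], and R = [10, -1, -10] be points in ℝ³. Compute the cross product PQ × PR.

PQ = (-28, -11, 1)
PR = (-3, -4, -7)
i: (-11)·(-7) - 1·(-4) = 77 - (-4) = 81
j: 1·(-3) - (-28)·(-7) = -3 - 196 = -199
k: (-28)·(-4) - (-11)·(-3) = 112 - 33 = 79
PQ × PR = (81, -199, 79)

(81, -199, 79)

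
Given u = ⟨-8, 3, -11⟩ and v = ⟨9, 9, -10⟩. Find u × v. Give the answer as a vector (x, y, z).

(69, -179, -99)

i: 3·(-10) - (-11)·9 = -30 - (-99) = 69
j: (-11)·9 - (-8)·(-10) = -99 - 80 = -179
k: (-8)·9 - 3·9 = -72 - 27 = -99
u × v = (69, -179, -99)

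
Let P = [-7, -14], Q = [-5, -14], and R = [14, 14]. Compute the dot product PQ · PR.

42

PQ = Q − P = (2, 0)
PR = R − P = (21, 28)
PQ · PR = 2·21 + 0·28 = 42 + 0 = 42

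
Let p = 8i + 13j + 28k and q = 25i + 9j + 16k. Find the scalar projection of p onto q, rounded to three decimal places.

p · q = 8·25 + 13·9 + 28·16 = 200 + 117 + 448 = 765
|q| = √(625 + 81 + 256) = √962 ≈ 31.0161
comp_q p = 765 / √962 ≈ 24.665

24.665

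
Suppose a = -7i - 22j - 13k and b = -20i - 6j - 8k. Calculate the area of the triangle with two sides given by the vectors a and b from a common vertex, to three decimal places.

228.924

i: (-22)·(-8) - (-13)·(-6) = 176 - 78 = 98
j: (-13)·(-20) - (-7)·(-8) = 260 - 56 = 204
k: (-7)·(-6) - (-22)·(-20) = 42 - 440 = -398
a × b = (98, 204, -398)
|a × b| = √(98² + 204² + (-398)²) = √209624 ≈ 457.8471
area = ½ · 457.8471 ≈ 228.924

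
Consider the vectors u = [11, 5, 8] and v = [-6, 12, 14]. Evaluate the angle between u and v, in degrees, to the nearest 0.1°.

u · v = 11·(-6) + 5·12 + 8·14 = -66 + 60 + 112 = 106
|u|² = 121 + 25 + 64 = 210,  |u| = √210 ≈ 14.491377
|v|² = 36 + 144 + 196 = 376,  |v| = √376 ≈ 19.390719
cos θ = 106 / (14.491377 · 19.390719) ≈ 0.37723
θ = arccos(0.37723) ≈ 67.8°

67.8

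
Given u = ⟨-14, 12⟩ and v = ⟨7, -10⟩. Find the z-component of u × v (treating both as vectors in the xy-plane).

56

(-14)·(-10) - 12·7 = 140 - 84 = 56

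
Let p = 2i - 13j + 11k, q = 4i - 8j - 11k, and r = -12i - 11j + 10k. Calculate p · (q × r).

q × r:
i: (-8)·10 - (-11)·(-11) = -80 - 121 = -201
j: (-11)·(-12) - 4·10 = 132 - 40 = 92
k: 4·(-11) - (-8)·(-12) = -44 - 96 = -140
q × r = (-201, 92, -140)
p · (q × r) = 2·(-201) + (-13)·92 + 11·(-140) = -402 - 1196 - 1540 = -3138

-3138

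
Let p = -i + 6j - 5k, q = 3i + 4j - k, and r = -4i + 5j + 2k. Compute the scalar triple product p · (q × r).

-180

q × r:
i: 4·2 - (-1)·5 = 8 - (-5) = 13
j: (-1)·(-4) - 3·2 = 4 - 6 = -2
k: 3·5 - 4·(-4) = 15 - (-16) = 31
q × r = (13, -2, 31)
p · (q × r) = (-1)·13 + 6·(-2) + (-5)·31 = -13 - 12 - 155 = -180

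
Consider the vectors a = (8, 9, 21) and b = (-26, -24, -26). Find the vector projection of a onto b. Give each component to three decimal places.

a · b = 8·(-26) + 9·(-24) + 21·(-26) = -208 - 216 - 546 = -970
|b|² = 676 + 576 + 676 = 1928
proj_b a = (-970/1928) · (-26, -24, -26) ≈ (13.081, 12.075, 13.081)

(13.081, 12.075, 13.081)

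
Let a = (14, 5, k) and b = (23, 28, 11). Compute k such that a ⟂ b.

a · b = 14·23 + 5·28 + k·11 = 462 + 11k
Set equal to 0: 11k = -462, so k = -42.

-42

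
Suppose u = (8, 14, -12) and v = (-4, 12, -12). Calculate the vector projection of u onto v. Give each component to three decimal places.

u · v = 8·(-4) + 14·12 + (-12)·(-12) = -32 + 168 + 144 = 280
|v|² = 16 + 144 + 144 = 304
proj_v u = (280/304) · (-4, 12, -12) ≈ (-3.684, 11.053, -11.053)

(-3.684, 11.053, -11.053)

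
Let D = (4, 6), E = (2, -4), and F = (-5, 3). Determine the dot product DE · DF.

48

DE = E − D = (-2, -10)
DF = F − D = (-9, -3)
DE · DF = (-2)·(-9) + (-10)·(-3) = 18 + 30 = 48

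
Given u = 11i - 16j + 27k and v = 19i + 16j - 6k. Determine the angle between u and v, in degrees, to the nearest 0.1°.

u · v = 11·19 + (-16)·16 + 27·(-6) = 209 - 256 - 162 = -209
|u|² = 121 + 256 + 729 = 1106,  |u| = √1106 ≈ 33.256578
|v|² = 361 + 256 + 36 = 653,  |v| = √653 ≈ 25.553865
cos θ = -209 / (33.256578 · 25.553865) ≈ -0.24593
θ = arccos(-0.24593) ≈ 104.2°

104.2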